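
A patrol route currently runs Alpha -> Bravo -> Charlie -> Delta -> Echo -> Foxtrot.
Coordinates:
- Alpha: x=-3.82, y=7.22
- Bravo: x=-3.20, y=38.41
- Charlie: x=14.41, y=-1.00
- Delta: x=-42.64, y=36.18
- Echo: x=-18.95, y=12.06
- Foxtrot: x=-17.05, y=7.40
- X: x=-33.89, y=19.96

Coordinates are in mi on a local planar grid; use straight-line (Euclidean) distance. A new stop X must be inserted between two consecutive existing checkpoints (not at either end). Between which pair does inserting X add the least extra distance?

between Delta and Echo

Added distance for inserting X between each consecutive pair:
Alpha–Bravo: 37.3 mi
Bravo–Charlie: 45.3 mi
Charlie–Delta: 3.0 mi
Delta–Echo: 1.5 mi
Echo–Foxtrot: 32.9 mi
Smallest added distance is 1.5 mi, inserting between Delta and Echo.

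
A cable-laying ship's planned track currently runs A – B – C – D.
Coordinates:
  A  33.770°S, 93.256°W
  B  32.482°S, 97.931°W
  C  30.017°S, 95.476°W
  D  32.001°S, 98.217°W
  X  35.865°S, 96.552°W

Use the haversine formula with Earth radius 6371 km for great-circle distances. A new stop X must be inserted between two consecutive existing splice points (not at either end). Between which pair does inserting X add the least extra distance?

between A and B

Added distance for inserting X between each consecutive pair:
A–B: 319.2 km
B–C: 695.0 km
C–D: 772.3 km
Smallest added distance is 319.2 km, inserting between A and B.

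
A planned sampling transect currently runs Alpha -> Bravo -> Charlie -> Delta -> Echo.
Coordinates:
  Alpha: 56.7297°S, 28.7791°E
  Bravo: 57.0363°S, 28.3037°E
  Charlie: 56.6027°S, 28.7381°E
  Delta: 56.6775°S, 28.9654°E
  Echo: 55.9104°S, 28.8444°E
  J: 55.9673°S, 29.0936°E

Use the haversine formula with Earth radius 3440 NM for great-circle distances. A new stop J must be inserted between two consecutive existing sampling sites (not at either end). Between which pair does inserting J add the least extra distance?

between Delta and Echo

Added distance for inserting J between each consecutive pair:
Alpha–Bravo: 92.1 NM
Bravo–Charlie: 79.6 NM
Charlie–Delta: 74.1 NM
Delta–Echo: 5.7 NM
Smallest added distance is 5.7 NM, inserting between Delta and Echo.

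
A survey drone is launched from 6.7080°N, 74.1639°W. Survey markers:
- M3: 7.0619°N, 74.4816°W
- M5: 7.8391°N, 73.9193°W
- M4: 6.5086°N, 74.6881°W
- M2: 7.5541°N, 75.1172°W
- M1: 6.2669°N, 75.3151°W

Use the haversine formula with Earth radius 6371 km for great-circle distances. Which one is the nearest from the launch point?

M3

Distances from the launch point (6.7080°N, 74.1639°W):
M3: 52.7 km
M4: 62.0 km
M5: 128.6 km
M1: 136.3 km
M2: 141.1 km
The nearest is M3 at 52.7 km.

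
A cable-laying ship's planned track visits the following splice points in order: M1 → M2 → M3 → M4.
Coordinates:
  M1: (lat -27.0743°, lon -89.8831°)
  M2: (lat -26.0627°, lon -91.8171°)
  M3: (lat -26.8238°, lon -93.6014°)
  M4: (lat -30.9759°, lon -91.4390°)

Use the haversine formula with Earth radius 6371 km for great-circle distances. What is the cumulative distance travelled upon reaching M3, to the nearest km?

Leg distances:
M1→M2: 222.8 km  (cumulative 222.8 km)
M2→M3: 196.8 km  (cumulative 419.6 km)
Cumulative distance at M3 ≈ 420 km.

420 km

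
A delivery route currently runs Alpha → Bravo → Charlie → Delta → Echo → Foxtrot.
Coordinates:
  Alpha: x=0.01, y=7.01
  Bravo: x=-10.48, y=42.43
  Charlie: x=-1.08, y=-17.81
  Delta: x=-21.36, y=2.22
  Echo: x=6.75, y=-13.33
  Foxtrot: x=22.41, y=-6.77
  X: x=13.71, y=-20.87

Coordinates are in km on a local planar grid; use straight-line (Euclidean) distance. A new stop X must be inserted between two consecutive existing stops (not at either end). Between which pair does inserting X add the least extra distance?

between Echo and Foxtrot

Added distance for inserting X between each consecutive pair:
Alpha–Bravo: 61.9 km
Bravo–Charlie: 21.9 km
Charlie–Delta: 28.6 km
Delta–Echo: 20.1 km
Echo–Foxtrot: 9.9 km
Smallest added distance is 9.9 km, inserting between Echo and Foxtrot.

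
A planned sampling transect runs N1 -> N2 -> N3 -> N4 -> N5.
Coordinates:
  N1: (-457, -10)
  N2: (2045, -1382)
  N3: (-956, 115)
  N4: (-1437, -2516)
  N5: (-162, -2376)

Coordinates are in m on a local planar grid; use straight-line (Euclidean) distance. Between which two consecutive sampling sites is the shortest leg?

Leg distances:
N1→N2: 2853.5 m
N2→N3: 3353.7 m
N3→N4: 2674.6 m
N4→N5: 1282.7 m
The shortest leg is N4–N5 at 1282.7 m.

N4–N5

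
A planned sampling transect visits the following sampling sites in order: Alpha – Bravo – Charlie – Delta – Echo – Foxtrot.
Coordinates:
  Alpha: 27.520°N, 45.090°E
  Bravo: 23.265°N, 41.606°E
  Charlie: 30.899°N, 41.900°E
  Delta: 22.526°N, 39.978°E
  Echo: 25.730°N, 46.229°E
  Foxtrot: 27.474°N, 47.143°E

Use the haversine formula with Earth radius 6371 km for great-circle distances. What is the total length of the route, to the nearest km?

3330 km

Leg distances:
Alpha→Bravo: 588.4 km  (cumulative 588.4 km)
Bravo→Charlie: 849.4 km  (cumulative 1437.8 km)
Charlie→Delta: 950.3 km  (cumulative 2388.1 km)
Delta→Echo: 727.4 km  (cumulative 3115.5 km)
Echo→Foxtrot: 214.2 km  (cumulative 3329.7 km)
Total route length ≈ 3330 km.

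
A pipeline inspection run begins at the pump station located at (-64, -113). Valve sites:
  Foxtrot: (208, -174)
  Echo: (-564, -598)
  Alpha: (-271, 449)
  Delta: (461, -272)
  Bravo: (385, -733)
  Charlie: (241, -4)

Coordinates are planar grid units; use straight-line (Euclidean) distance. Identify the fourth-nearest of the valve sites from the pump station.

Distances from the pump station ((-64, -113)):
Foxtrot: 278.8
Charlie: 323.9
Delta: 548.5
Alpha: 598.9
Echo: 696.6
Bravo: 765.5
The fourth-nearest is Alpha at 598.9.

Alpha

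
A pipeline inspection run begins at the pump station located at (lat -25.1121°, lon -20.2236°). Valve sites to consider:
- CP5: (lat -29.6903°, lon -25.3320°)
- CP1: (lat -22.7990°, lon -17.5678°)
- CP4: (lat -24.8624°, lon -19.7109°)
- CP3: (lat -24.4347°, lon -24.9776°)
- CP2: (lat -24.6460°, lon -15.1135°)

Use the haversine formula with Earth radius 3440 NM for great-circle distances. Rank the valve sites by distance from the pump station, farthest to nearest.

CP5, CP2, CP3, CP1, CP4

Computing each great-circle distance from (lat -25.1121°, lon -20.2236°):
CP5 (lat -29.6903°, lon -25.3320°): 386.8 NM
CP2 (lat -24.6460°, lon -15.1135°): 279.7 NM
CP3 (lat -24.4347°, lon -24.9776°): 262.3 NM
CP1 (lat -22.7990°, lon -17.5678°): 201.3 NM
CP4 (lat -24.8624°, lon -19.7109°): 31.7 NM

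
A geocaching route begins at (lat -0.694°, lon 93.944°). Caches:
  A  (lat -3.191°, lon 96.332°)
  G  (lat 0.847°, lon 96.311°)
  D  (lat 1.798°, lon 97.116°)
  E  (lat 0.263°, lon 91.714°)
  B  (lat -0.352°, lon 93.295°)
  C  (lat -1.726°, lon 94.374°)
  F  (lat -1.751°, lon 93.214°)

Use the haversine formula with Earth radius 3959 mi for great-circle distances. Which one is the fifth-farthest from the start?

F

Distances from the start ((lat -0.694°, lon 93.944°)):
D: 278.7 mi
A: 238.7 mi
G: 195.2 mi
E: 167.7 mi
F: 88.8 mi
C: 77.2 mi
B: 50.7 mi
The fifth-farthest is F at 88.8 mi.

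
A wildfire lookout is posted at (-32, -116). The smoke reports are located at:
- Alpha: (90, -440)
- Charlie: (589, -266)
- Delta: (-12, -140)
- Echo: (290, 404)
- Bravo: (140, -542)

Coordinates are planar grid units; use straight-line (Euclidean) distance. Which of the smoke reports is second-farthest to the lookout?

Distance to each, sorted:
Charlie: 638.9
Echo: 611.6
Bravo: 459.4
Alpha: 346.2
Delta: 31.2
The second-farthest is Echo at 611.6.

Echo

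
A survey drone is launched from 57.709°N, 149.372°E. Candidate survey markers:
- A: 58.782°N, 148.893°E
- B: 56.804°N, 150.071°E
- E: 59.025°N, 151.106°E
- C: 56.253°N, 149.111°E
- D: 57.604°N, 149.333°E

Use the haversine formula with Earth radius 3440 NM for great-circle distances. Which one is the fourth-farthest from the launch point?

Distances from the launch point (57.709°N, 149.372°E):
E: 96.0 NM
C: 87.8 NM
A: 66.2 NM
B: 58.9 NM
D: 6.4 NM
The fourth-farthest is B at 58.9 NM.

B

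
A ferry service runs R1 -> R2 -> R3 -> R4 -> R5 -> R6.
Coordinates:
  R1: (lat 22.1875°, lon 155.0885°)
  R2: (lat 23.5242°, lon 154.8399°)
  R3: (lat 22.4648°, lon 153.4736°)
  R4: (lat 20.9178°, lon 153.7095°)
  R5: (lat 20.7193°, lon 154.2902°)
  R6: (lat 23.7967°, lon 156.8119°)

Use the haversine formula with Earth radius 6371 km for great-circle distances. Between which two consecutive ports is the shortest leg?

R4–R5

Leg distances:
R1→R2: 150.8 km
R2→R3: 182.9 km
R3→R4: 173.7 km
R4→R5: 64.3 km
R5→R6: 429.4 km
The shortest leg is R4–R5 at 64.3 km.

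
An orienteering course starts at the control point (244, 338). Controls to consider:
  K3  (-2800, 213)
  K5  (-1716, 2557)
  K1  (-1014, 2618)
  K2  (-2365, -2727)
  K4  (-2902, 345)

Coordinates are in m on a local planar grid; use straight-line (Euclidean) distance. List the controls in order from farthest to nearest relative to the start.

K2, K4, K3, K5, K1

Distance from the start at (244, 338) to each:
K2 (-2365, -2727): 4025.1 m
K4 (-2902, 345): 3146.0 m
K3 (-2800, 213): 3046.6 m
K5 (-1716, 2557): 2960.7 m
K1 (-1014, 2618): 2604.0 m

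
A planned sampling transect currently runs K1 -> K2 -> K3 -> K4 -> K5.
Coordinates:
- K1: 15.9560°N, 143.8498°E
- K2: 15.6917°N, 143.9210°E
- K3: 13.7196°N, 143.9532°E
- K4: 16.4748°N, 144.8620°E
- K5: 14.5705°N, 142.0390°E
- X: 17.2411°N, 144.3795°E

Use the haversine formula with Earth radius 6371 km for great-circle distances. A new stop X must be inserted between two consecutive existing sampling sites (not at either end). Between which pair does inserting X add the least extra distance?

between K4 and K5

Added distance for inserting X between each consecutive pair:
K1–K2: 302.4 km
K2–K3: 354.0 km
K3–K4: 172.2 km
K4–K5: 118.6 km
Smallest added distance is 118.6 km, inserting between K4 and K5.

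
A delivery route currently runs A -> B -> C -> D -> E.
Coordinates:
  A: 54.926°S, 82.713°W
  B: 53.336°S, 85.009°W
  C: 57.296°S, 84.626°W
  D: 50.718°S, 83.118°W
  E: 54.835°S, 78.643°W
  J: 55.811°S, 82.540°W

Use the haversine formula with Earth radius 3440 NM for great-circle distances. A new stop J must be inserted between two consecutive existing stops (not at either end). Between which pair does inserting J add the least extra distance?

between C and D

Added distance for inserting J between each consecutive pair:
A–B: 100.1 NM
B–C: 46.3 NM
C–D: 20.7 NM
D–E: 156.2 NM
Smallest added distance is 20.7 NM, inserting between C and D.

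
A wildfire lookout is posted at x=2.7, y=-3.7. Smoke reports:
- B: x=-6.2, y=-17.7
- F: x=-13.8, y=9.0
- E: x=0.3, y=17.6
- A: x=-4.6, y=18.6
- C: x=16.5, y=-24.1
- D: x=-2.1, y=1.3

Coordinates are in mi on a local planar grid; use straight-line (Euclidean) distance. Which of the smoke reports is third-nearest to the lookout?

F

Distances from the lookout (x=2.7, y=-3.7):
D: 6.9 mi
B: 16.6 mi
F: 20.8 mi
E: 21.4 mi
A: 23.5 mi
C: 24.6 mi
The third-nearest is F at 20.8 mi.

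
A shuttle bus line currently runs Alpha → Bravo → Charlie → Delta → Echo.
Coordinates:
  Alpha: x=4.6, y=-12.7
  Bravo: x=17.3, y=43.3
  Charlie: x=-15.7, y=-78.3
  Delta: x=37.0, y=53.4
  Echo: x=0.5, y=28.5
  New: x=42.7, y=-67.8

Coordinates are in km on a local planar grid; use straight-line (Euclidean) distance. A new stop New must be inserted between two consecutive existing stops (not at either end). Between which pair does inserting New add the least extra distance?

Added distance for inserting New between each consecutive pair:
Alpha–Bravo: 123.5 km
Bravo–Charlie: 47.3 km
Charlie–Delta: 38.8 km
Delta–Echo: 182.3 km
Smallest added distance is 38.8 km, inserting between Charlie and Delta.

between Charlie and Delta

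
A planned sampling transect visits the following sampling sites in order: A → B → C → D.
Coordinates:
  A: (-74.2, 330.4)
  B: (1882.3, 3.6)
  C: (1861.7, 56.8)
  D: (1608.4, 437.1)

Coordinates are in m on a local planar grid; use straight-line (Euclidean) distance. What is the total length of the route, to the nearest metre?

2498 m

Leg distances:
A→B: 1983.6 m  (cumulative 1983.6 m)
B→C: 57.0 m  (cumulative 2040.7 m)
C→D: 456.9 m  (cumulative 2497.6 m)
Total route length ≈ 2498 m.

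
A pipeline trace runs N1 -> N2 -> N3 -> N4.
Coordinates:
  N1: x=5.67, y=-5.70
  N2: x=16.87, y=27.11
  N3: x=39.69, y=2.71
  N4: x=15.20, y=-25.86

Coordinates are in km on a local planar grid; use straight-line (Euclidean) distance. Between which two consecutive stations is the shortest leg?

Leg distances:
N1→N2: 34.7 km
N2→N3: 33.4 km
N3→N4: 37.6 km
The shortest leg is N2–N3 at 33.4 km.

N2–N3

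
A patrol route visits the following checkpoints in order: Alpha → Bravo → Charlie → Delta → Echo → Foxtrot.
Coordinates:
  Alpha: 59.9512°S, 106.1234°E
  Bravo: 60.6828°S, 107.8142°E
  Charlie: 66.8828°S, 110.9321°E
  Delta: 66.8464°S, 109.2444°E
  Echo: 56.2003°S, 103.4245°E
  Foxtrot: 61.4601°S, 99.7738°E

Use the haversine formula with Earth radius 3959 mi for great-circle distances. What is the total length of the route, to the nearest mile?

1707 mi

Leg distances:
Alpha→Bravo: 76.8 mi  (cumulative 76.8 mi)
Bravo→Charlie: 438.7 mi  (cumulative 515.5 mi)
Charlie→Delta: 45.9 mi  (cumulative 561.4 mi)
Delta→Echo: 759.4 mi  (cumulative 1320.8 mi)
Echo→Foxtrot: 386.0 mi  (cumulative 1706.9 mi)
Total route length ≈ 1707 mi.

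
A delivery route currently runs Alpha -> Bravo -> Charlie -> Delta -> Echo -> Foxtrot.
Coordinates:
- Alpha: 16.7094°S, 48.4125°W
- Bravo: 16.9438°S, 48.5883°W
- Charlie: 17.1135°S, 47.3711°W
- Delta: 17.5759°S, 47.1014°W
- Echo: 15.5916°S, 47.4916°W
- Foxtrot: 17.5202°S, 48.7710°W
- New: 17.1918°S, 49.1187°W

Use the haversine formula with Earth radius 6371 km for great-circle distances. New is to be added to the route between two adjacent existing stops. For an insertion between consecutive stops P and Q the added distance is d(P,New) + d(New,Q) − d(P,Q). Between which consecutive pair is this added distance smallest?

between Echo and Foxtrot

Added distance for inserting New between each consecutive pair:
Alpha–Bravo: 123.0 km
Bravo–Charlie: 117.9 km
Charlie–Delta: 345.3 km
Delta–Echo: 242.3 km
Echo–Foxtrot: 46.4 km
Smallest added distance is 46.4 km, inserting between Echo and Foxtrot.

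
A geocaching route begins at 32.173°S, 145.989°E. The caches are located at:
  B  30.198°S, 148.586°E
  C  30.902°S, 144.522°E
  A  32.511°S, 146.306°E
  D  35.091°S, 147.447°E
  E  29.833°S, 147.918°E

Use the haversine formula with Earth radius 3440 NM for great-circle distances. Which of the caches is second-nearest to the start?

Distance to each, sorted:
A: 25.9 NM
C: 107.0 NM
E: 172.0 NM
B: 178.5 NM
D: 189.7 NM
The second-nearest is C at 107.0 NM.

C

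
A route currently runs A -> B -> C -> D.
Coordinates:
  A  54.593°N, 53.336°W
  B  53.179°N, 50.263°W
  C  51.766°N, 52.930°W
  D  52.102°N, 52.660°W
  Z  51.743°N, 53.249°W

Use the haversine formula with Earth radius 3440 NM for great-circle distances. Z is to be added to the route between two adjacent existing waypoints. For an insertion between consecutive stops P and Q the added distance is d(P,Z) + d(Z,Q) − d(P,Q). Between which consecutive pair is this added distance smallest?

Added distance for inserting Z between each consecutive pair:
A–B: 172.3 NM
B–C: 21.8 NM
C–D: 20.1 NM
Smallest added distance is 20.1 NM, inserting between C and D.

between C and D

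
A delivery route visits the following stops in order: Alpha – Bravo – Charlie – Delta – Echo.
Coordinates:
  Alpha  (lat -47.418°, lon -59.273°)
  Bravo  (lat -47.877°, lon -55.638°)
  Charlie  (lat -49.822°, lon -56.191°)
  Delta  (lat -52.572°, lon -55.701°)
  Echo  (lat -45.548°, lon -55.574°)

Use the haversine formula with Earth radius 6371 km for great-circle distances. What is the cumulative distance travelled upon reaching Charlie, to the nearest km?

497 km

Leg distances:
Alpha→Bravo: 277.0 km  (cumulative 277.0 km)
Bravo→Charlie: 220.0 km  (cumulative 497.0 km)
Cumulative distance at Charlie ≈ 497 km.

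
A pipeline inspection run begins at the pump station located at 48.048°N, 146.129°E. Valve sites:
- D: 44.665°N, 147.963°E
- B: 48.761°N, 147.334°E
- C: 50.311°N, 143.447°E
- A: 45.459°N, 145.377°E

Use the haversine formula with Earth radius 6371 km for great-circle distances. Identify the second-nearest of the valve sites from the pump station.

Distance to each, sorted:
B: 119.2 km
A: 293.5 km
C: 318.3 km
D: 401.6 km
The second-nearest is A at 293.5 km.

A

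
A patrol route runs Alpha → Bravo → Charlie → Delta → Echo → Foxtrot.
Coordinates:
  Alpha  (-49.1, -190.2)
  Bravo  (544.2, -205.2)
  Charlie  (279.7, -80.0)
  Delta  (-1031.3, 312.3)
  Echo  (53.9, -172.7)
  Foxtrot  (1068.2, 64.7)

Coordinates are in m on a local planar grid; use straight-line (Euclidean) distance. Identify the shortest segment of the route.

Leg distances:
Alpha→Bravo: 593.5 m
Bravo→Charlie: 292.6 m
Charlie→Delta: 1368.4 m
Delta→Echo: 1188.6 m
Echo→Foxtrot: 1041.7 m
The shortest leg is Bravo–Charlie at 292.6 m.

Bravo–Charlie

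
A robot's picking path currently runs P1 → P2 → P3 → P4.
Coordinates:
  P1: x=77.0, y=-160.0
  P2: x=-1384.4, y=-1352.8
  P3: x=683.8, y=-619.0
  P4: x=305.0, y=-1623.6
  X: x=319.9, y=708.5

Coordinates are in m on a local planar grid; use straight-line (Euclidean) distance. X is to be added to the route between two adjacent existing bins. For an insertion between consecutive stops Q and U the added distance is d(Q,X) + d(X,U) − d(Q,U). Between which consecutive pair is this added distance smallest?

between P1 and P2

Added distance for inserting X between each consecutive pair:
P1–P2: 1690.1 m
P2–P3: 1856.6 m
P3–P4: 2635.0 m
Smallest added distance is 1690.1 m, inserting between P1 and P2.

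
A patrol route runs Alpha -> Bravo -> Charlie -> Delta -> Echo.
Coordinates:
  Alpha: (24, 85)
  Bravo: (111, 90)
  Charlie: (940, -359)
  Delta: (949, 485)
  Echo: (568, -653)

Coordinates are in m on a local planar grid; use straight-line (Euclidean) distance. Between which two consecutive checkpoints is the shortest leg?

Leg distances:
Alpha→Bravo: 87.1 m
Bravo→Charlie: 942.8 m
Charlie→Delta: 844.0 m
Delta→Echo: 1200.1 m
The shortest leg is Alpha–Bravo at 87.1 m.

Alpha–Bravo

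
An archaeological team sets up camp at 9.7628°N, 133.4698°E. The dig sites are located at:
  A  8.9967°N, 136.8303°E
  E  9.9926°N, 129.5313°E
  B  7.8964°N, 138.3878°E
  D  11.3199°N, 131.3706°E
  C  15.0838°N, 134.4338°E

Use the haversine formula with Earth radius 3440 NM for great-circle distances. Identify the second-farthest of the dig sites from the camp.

Distances from the camp (9.7628°N, 133.4698°E):
C: 324.4 NM
B: 312.5 NM
E: 233.4 NM
A: 204.3 NM
D: 155.2 NM
The second-farthest is B at 312.5 NM.

B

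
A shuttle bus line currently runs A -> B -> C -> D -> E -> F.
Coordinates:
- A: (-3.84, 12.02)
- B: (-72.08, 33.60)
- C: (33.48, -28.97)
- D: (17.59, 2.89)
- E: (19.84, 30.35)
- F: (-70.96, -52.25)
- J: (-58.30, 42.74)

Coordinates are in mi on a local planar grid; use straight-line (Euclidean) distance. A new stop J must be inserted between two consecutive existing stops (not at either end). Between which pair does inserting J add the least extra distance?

between A and B

Added distance for inserting J between each consecutive pair:
A–B: 7.5 mi
B–C: 10.3 mi
C–D: 166.6 mi
D–E: 137.3 mi
E–F: 52.2 mi
Smallest added distance is 7.5 mi, inserting between A and B.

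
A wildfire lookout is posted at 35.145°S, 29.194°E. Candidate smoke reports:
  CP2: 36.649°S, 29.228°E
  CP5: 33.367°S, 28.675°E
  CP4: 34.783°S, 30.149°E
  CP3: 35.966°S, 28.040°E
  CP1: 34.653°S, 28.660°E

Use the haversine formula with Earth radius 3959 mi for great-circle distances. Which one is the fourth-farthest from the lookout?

Distance to each, sorted:
CP5: 126.4 mi
CP2: 103.9 mi
CP3: 86.2 mi
CP4: 59.6 mi
CP1: 45.5 mi
The fourth-farthest is CP4 at 59.6 mi.

CP4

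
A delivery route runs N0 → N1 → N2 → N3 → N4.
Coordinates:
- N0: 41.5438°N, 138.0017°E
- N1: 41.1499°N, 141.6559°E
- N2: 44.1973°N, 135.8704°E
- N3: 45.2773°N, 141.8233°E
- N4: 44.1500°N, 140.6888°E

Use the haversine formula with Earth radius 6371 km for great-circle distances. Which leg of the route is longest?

Leg distances:
N0→N1: 308.1 km
N1→N2: 581.6 km
N2→N3: 485.2 km
N3→N4: 154.1 km
The longest leg is N1–N2 at 581.6 km.

N1–N2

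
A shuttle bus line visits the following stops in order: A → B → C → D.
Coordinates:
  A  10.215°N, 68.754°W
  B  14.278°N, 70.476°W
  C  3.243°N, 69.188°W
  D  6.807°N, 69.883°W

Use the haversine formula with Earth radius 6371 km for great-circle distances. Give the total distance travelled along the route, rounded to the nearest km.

2128 km

Leg distances:
A→B: 489.0 km  (cumulative 489.0 km)
B→C: 1235.1 km  (cumulative 1724.1 km)
C→D: 403.7 km  (cumulative 2127.8 km)
Total route length ≈ 2128 km.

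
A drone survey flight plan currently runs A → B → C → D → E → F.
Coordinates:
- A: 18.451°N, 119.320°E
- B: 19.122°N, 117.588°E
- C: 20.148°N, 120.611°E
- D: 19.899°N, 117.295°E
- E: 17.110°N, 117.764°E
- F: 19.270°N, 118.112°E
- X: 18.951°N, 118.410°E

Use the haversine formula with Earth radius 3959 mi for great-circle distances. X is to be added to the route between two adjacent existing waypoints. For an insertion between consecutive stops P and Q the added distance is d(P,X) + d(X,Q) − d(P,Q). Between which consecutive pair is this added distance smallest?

Added distance for inserting X between each consecutive pair:
A–B: 1.4 mi
B–C: 11.3 mi
C–D: 47.3 mi
D–E: 36.8 mi
E–F: 12.5 mi
Smallest added distance is 1.4 mi, inserting between A and B.

between A and B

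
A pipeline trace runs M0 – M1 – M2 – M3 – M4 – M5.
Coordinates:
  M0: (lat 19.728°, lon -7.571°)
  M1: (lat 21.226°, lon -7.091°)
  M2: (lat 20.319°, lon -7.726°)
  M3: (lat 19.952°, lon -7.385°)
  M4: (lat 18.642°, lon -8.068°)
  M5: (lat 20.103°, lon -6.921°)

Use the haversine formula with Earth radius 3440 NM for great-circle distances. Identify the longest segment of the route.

Leg distances:
M0→M1: 93.9 NM
M1→M2: 65.1 NM
M2→M3: 29.2 NM
M3→M4: 87.7 NM
M4→M5: 109.2 NM
The longest leg is M4–M5 at 109.2 NM.

M4–M5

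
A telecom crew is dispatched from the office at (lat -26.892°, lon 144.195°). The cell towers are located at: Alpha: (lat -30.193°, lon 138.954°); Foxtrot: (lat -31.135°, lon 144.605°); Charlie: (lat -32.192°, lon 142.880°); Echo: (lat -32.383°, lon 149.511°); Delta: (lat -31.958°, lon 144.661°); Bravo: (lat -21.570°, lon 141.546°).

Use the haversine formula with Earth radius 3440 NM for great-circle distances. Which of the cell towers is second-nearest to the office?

Distance to each, sorted:
Foxtrot: 255.7 NM
Delta: 305.1 NM
Charlie: 325.5 NM
Alpha: 340.1 NM
Bravo: 350.9 NM
Echo: 430.7 NM
The second-nearest is Delta at 305.1 NM.

Delta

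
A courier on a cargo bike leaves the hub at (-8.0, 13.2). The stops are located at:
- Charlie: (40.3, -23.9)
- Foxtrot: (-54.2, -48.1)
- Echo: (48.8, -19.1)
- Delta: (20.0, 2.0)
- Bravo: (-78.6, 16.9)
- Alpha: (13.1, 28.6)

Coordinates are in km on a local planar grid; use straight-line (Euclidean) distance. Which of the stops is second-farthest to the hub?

Distance to each, sorted:
Foxtrot: 76.8 km
Bravo: 70.7 km
Echo: 65.3 km
Charlie: 60.9 km
Delta: 30.2 km
Alpha: 26.1 km
The second-farthest is Bravo at 70.7 km.

Bravo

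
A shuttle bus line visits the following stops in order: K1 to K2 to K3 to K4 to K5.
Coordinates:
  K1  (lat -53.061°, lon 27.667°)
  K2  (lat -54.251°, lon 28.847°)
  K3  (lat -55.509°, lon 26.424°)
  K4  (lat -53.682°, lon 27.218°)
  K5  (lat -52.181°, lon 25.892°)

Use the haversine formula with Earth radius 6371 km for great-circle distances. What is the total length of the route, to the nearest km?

761 km

Leg distances:
K1→K2: 153.5 km  (cumulative 153.5 km)
K2→K3: 208.8 km  (cumulative 362.2 km)
K3→K4: 209.5 km  (cumulative 571.7 km)
K4→K5: 189.1 km  (cumulative 760.8 km)
Total route length ≈ 761 km.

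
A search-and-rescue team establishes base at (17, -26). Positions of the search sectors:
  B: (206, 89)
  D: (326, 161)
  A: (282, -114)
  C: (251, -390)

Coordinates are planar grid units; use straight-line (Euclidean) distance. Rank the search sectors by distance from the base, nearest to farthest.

Distance from the base at (17, -26) to each:
B (206, 89): 221.2
A (282, -114): 279.2
D (326, 161): 361.2
C (251, -390): 432.7

B, A, D, C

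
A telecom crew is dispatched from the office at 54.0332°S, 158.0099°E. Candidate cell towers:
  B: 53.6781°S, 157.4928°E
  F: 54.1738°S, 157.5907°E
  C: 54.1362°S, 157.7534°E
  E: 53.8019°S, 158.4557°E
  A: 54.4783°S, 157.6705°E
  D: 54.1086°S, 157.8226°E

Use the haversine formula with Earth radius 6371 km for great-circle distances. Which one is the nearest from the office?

Distance to each, sorted:
D: 14.8 km
C: 20.3 km
F: 31.5 km
E: 38.9 km
B: 52.1 km
A: 54.2 km
The nearest is D at 14.8 km.

D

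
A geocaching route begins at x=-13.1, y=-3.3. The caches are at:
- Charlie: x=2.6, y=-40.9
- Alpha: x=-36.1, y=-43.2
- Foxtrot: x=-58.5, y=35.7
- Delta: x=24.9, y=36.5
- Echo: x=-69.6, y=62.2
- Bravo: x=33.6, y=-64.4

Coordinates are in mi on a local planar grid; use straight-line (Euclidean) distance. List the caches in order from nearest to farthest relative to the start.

Charlie, Alpha, Delta, Foxtrot, Bravo, Echo

Distance from the start at x=-13.1, y=-3.3 to each:
Charlie x=2.6, y=-40.9: 40.7 mi
Alpha x=-36.1, y=-43.2: 46.1 mi
Delta x=24.9, y=36.5: 55.0 mi
Foxtrot x=-58.5, y=35.7: 59.9 mi
Bravo x=33.6, y=-64.4: 76.9 mi
Echo x=-69.6, y=62.2: 86.5 mi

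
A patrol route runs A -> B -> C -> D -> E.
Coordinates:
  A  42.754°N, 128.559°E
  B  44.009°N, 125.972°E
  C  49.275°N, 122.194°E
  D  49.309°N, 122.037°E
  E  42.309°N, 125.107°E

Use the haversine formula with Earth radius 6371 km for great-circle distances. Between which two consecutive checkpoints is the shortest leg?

Leg distances:
A→B: 251.3 km
B→C: 652.5 km
C→D: 12.0 km
D→E: 813.7 km
The shortest leg is C–D at 12.0 km.

C–D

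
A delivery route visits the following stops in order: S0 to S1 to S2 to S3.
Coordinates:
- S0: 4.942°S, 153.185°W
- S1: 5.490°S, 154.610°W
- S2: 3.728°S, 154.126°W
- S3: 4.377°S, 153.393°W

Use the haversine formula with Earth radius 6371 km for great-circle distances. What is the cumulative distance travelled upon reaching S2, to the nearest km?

Leg distances:
S0→S1: 169.2 km  (cumulative 169.2 km)
S1→S2: 203.1 km  (cumulative 372.3 km)
Cumulative distance at S2 ≈ 372 km.

372 km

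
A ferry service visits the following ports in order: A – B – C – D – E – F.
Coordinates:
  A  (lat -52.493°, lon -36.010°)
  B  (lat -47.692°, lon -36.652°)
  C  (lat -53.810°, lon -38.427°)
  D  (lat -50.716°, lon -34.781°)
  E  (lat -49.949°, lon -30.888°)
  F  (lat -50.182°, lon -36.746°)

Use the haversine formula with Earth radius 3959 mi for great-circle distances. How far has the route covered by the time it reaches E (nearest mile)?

1206 mi

Leg distances:
A→B: 333.0 mi  (cumulative 333.0 mi)
B→C: 429.8 mi  (cumulative 762.7 mi)
C→D: 263.5 mi  (cumulative 1026.2 mi)
D→E: 179.7 mi  (cumulative 1205.9 mi)
Cumulative distance at E ≈ 1206 mi.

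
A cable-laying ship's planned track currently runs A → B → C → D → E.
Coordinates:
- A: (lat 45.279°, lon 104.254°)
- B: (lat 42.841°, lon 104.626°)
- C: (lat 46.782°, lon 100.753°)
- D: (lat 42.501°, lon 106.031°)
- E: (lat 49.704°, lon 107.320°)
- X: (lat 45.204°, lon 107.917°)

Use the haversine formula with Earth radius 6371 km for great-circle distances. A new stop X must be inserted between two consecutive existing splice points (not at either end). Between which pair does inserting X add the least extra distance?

between D and E

Added distance for inserting X between each consecutive pair:
A–B: 386.0 km
B–C: 418.1 km
C–D: 283.8 km
D–E: 31.8 km
Smallest added distance is 31.8 km, inserting between D and E.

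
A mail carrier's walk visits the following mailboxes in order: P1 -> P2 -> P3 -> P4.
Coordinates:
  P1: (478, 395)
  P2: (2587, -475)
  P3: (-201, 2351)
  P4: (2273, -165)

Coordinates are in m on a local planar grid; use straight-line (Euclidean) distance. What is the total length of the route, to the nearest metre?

Leg distances:
P1→P2: 2281.4 m  (cumulative 2281.4 m)
P2→P3: 3969.8 m  (cumulative 6251.2 m)
P3→P4: 3528.6 m  (cumulative 9779.8 m)
Total route length ≈ 9780 m.

9780 m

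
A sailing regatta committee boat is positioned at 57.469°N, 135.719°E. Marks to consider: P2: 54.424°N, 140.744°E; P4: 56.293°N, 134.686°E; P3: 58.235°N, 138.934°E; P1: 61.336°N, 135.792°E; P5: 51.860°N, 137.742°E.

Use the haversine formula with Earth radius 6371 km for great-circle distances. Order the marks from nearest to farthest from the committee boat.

Distances from the committee boat:
P4 56.293°N, 134.686°E: 145.0 km
P3 58.235°N, 138.934°E: 208.4 km
P1 61.336°N, 135.792°E: 430.0 km
P2 54.424°N, 140.744°E: 460.8 km
P5 51.860°N, 137.742°E: 637.0 km

P4, P3, P1, P2, P5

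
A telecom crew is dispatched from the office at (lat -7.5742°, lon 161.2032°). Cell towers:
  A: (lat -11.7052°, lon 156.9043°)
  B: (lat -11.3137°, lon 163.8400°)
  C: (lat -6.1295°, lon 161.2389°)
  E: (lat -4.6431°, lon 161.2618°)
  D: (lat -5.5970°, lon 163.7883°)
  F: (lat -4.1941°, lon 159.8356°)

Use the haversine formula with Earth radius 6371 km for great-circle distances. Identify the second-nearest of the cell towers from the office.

Distance to each, sorted:
C: 160.7 km
E: 326.0 km
D: 360.4 km
F: 405.1 km
B: 506.5 km
A: 658.0 km
The second-nearest is E at 326.0 km.

E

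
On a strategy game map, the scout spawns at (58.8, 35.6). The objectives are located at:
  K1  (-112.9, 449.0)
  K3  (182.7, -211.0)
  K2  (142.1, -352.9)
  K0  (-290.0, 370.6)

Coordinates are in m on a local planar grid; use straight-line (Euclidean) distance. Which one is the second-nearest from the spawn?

Distances from the spawn ((58.8, 35.6)):
K3: 276.0 m
K2: 397.3 m
K1: 447.6 m
K0: 483.6 m
The second-nearest is K2 at 397.3 m.

K2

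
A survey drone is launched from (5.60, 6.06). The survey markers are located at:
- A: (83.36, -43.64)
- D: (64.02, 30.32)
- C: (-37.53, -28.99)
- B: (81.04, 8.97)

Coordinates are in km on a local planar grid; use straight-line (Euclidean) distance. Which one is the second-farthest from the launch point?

Distances from the launch point ((5.60, 6.06)):
A: 92.3 km
B: 75.5 km
D: 63.3 km
C: 55.6 km
The second-farthest is B at 75.5 km.

B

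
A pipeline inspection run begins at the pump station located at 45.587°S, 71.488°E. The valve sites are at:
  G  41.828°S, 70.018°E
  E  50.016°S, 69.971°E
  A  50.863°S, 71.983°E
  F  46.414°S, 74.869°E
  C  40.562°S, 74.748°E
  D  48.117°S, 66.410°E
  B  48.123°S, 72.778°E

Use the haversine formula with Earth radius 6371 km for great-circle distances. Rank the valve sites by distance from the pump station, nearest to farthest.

F, B, G, D, E, A, C

Distance from the pump station at 45.587°S, 71.488°E to each:
F 46.414°S, 74.869°E: 276.8 km
B 48.123°S, 72.778°E: 298.6 km
G 41.828°S, 70.018°E: 434.3 km
D 48.117°S, 66.410°E: 477.6 km
E 50.016°S, 69.971°E: 505.3 km
A 50.863°S, 71.983°E: 587.8 km
C 40.562°S, 74.748°E: 618.2 km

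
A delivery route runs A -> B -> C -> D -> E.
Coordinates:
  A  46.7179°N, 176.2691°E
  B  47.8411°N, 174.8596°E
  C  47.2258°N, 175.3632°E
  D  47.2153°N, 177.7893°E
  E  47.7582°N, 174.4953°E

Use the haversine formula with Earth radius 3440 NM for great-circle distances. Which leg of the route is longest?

D–E

Leg distances:
A→B: 88.6 NM
B→C: 42.2 NM
C→D: 98.9 NM
D→E: 137.6 NM
The longest leg is D–E at 137.6 NM.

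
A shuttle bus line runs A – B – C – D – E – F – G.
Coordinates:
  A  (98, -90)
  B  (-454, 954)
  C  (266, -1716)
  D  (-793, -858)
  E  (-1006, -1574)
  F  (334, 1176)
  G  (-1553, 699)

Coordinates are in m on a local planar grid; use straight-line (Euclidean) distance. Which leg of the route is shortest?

D–E

Leg distances:
A→B: 1180.9 m
B→C: 2765.4 m
C→D: 1363.0 m
D→E: 747.0 m
E→F: 3059.1 m
F→G: 1946.4 m
The shortest leg is D–E at 747.0 m.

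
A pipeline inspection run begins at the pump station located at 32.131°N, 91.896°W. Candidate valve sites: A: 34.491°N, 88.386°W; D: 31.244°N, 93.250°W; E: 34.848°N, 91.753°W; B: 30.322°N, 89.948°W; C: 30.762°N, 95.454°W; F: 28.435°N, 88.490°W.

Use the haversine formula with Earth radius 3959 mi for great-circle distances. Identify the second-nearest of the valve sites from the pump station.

B

Distances from the pump station (32.131°N, 91.896°W):
D: 100.5 mi
B: 169.9 mi
E: 187.9 mi
C: 230.1 mi
A: 260.1 mi
F: 326.3 mi
The second-nearest is B at 169.9 mi.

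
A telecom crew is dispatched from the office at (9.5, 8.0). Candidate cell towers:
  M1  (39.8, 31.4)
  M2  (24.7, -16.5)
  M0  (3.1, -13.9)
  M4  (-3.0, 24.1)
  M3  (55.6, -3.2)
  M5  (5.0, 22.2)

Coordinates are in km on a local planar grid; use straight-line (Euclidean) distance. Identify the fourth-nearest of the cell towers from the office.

M2

Distance to each, sorted:
M5: 14.9 km
M4: 20.4 km
M0: 22.8 km
M2: 28.8 km
M1: 38.3 km
M3: 47.4 km
The fourth-nearest is M2 at 28.8 km.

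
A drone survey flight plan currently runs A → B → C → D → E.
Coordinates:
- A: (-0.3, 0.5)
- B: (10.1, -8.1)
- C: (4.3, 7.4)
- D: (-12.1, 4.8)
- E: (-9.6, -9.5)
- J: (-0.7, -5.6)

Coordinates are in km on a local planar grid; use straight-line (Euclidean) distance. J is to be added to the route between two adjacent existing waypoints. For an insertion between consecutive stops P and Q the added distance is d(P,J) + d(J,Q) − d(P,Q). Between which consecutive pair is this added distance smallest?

Added distance for inserting J between each consecutive pair:
A–B: 3.7 km
B–C: 8.5 km
C–D: 12.8 km
D–E: 10.6 km
Smallest added distance is 3.7 km, inserting between A and B.

between A and B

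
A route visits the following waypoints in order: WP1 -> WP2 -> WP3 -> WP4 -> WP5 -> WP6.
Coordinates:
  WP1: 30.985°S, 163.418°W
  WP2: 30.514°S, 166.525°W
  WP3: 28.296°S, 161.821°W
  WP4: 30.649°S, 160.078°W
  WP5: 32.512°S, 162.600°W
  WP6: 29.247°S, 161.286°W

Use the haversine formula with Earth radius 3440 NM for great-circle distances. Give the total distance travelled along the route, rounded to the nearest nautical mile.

Leg distances:
WP1→WP2: 162.8 NM  (cumulative 162.8 NM)
WP2→WP3: 279.7 NM  (cumulative 442.5 NM)
WP3→WP4: 168.1 NM  (cumulative 610.6 NM)
WP4→WP5: 170.7 NM  (cumulative 781.3 NM)
WP5→WP6: 207.4 NM  (cumulative 988.7 NM)
Total route length ≈ 989 NM.

989 NM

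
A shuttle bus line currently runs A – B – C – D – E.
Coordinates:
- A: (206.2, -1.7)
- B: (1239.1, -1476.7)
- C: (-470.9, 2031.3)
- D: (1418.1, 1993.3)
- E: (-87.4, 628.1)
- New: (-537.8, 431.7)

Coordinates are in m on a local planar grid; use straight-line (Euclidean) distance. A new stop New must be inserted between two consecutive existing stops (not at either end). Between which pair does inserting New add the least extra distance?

Added distance for inserting New between each consecutive pair:
A–B: 1667.9 m
B–C: 306.0 m
C–D: 2214.4 m
D–E: 961.9 m
Smallest added distance is 306.0 m, inserting between B and C.

between B and C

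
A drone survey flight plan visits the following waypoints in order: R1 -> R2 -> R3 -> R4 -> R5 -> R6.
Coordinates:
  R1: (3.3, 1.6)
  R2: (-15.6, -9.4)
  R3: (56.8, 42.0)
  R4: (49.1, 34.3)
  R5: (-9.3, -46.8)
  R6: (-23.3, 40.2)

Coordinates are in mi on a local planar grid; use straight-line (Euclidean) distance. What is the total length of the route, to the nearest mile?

Leg distances:
R1→R2: 21.9 mi  (cumulative 21.9 mi)
R2→R3: 88.8 mi  (cumulative 110.7 mi)
R3→R4: 10.9 mi  (cumulative 121.5 mi)
R4→R5: 99.9 mi  (cumulative 221.5 mi)
R5→R6: 88.1 mi  (cumulative 309.6 mi)
Total route length ≈ 310 mi.

310 mi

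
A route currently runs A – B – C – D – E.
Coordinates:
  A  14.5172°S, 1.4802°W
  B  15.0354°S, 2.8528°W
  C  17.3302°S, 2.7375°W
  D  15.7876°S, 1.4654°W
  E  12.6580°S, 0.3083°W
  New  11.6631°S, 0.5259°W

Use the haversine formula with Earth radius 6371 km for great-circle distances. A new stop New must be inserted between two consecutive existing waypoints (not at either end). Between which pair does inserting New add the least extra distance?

Added distance for inserting New between each consecutive pair:
A–B: 627.0 km
B–C: 869.8 km
C–D: 924.7 km
D–E: 213.2 km
Smallest added distance is 213.2 km, inserting between D and E.

between D and E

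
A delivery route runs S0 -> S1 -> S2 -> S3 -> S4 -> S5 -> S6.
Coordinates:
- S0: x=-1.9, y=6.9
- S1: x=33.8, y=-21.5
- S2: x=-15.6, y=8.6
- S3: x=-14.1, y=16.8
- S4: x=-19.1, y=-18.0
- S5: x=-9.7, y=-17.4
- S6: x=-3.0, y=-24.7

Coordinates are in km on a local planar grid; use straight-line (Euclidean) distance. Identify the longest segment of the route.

S1–S2

Leg distances:
S0→S1: 45.6 km
S1→S2: 57.8 km
S2→S3: 8.3 km
S3→S4: 35.2 km
S4→S5: 9.4 km
S5→S6: 9.9 km
The longest leg is S1–S2 at 57.8 km.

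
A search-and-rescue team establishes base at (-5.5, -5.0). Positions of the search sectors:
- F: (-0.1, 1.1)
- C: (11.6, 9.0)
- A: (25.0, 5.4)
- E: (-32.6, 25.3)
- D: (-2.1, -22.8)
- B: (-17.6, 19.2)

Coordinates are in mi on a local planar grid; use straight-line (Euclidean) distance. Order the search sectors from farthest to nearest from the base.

Computing each straight-line distance from (-5.5, -5.0):
E (-32.6, 25.3): 40.7 mi
A (25.0, 5.4): 32.2 mi
B (-17.6, 19.2): 27.1 mi
C (11.6, 9.0): 22.1 mi
D (-2.1, -22.8): 18.1 mi
F (-0.1, 1.1): 8.1 mi

E, A, B, C, D, F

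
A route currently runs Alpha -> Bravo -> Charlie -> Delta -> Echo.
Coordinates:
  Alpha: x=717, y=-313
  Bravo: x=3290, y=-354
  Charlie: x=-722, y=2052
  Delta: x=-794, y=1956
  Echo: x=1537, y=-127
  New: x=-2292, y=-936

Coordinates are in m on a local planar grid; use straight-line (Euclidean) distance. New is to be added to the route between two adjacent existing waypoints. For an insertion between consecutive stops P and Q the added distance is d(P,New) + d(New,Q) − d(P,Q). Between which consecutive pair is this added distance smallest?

Added distance for inserting New between each consecutive pair:
Alpha–Bravo: 6111.8 m
Bravo–Charlie: 4309.5 m
Charlie–Delta: 6512.3 m
Delta–Echo: 4044.4 m
Smallest added distance is 4044.4 m, inserting between Delta and Echo.

between Delta and Echo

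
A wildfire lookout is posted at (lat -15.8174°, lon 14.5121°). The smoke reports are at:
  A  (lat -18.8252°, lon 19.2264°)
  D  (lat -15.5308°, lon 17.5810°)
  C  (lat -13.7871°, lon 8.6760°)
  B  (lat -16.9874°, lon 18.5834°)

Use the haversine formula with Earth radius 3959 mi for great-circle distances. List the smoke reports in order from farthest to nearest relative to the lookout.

C, A, B, D

Distances from the lookout:
C (lat -13.7871°, lon 8.6760°): 414.3 mi
A (lat -18.8252°, lon 19.2264°): 374.0 mi
B (lat -16.9874°, lon 18.5834°): 281.7 mi
D (lat -15.5308°, lon 17.5810°): 205.1 mi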